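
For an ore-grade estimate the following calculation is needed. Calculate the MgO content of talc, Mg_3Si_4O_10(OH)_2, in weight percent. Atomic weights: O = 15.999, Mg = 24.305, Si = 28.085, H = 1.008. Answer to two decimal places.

31.88 wt%

Formula mass = 379.259 g/mol.
3 Mg → 3.0000 mol MgO per formula unit; M(MgO) = 40.304, so MgO mass = 120.912 g.
120.912/379.259 × 100 = 31.88 wt%.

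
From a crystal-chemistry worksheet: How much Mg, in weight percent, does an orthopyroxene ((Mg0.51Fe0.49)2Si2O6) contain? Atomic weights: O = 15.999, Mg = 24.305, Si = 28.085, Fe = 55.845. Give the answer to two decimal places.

M((Mg0.51Fe0.49)2Si2O6) = 231.683 g/mol.
Mg contributes 1.02 × 24.305 = 24.791 g per mole.
24.791/231.683 = 0.1070 → 10.70%.

10.70 weight percent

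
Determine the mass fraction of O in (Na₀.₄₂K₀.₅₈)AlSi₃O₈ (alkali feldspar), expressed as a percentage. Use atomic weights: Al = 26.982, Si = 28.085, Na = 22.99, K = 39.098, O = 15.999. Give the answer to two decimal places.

47.13 mass %

M((Na₀.₄₂K₀.₅₈)AlSi₃O₈) = 271.562 g/mol.
O contributes 8 × 15.999 = 127.992 g per mole.
127.992/271.562 = 0.4713 → 47.13%.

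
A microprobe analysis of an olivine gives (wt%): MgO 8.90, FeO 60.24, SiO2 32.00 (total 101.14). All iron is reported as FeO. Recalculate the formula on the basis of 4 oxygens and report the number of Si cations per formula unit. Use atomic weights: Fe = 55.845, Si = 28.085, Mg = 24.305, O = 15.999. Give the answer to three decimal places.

8.90 wt% MgO ÷ 40.304 g/mol = 0.22082 mol, giving 0.22082 Mg and 0.22082 O.
60.24 wt% FeO ÷ 71.844 g/mol = 0.83848 mol, giving 0.83848 Fe and 0.83848 O.
32.00 wt% SiO2 ÷ 60.083 g/mol = 0.53260 mol, giving 0.53260 Si and 1.06520 O.
Oxygen sums to 2.12450; scaling by 4/2.12450 = 1.88280 puts the formula on 4 O.
Si: 0.53260 × 1.88280 = 1.003 atoms per formula unit.

1.003 Si apfu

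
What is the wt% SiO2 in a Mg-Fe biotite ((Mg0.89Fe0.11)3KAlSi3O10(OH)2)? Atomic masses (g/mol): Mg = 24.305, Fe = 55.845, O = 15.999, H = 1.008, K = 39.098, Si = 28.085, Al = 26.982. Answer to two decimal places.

42.15 wt%

Formula mass = 427.662 g/mol.
3 Si → 3.0000 mol SiO2 per formula unit; M(SiO2) = 60.083, so SiO2 mass = 180.249 g.
180.249/427.662 × 100 = 42.15 wt%.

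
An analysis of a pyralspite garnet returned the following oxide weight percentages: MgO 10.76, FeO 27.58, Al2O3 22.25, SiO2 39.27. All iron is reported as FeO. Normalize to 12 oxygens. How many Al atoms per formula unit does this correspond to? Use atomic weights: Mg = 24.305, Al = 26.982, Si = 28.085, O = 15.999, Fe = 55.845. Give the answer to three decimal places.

10.76 wt% MgO ÷ 40.304 g/mol = 0.26697 mol, giving 0.26697 Mg and 0.26697 O.
27.58 wt% FeO ÷ 71.844 g/mol = 0.38389 mol, giving 0.38389 Fe and 0.38389 O.
22.25 wt% Al2O3 ÷ 101.961 g/mol = 0.21822 mol, giving 0.43644 Al and 0.65466 O.
39.27 wt% SiO2 ÷ 60.083 g/mol = 0.65360 mol, giving 0.65360 Si and 1.30720 O.
Oxygen sums to 2.61272; scaling by 12/2.61272 = 4.59291 puts the formula on 12 O.
Al: 0.43644 × 4.59291 = 2.005 atoms per formula unit.

2.005 Al apfu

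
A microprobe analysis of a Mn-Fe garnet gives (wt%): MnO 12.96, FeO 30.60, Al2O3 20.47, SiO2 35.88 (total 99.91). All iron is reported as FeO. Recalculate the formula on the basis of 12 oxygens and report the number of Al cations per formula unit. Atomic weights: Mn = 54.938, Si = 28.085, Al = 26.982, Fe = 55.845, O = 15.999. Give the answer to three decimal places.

12.96 wt% MnO ÷ 70.937 g/mol = 0.18270 mol, giving 0.18270 Mn and 0.18270 O.
30.60 wt% FeO ÷ 71.844 g/mol = 0.42592 mol, giving 0.42592 Fe and 0.42592 O.
20.47 wt% Al2O3 ÷ 101.961 g/mol = 0.20076 mol, giving 0.40152 Al and 0.60228 O.
35.88 wt% SiO2 ÷ 60.083 g/mol = 0.59717 mol, giving 0.59717 Si and 1.19434 O.
Oxygen sums to 2.40524; scaling by 12/2.40524 = 4.98911 puts the formula on 12 O.
Al: 0.40152 × 4.98911 = 2.003 atoms per formula unit.

2.003 Al apfu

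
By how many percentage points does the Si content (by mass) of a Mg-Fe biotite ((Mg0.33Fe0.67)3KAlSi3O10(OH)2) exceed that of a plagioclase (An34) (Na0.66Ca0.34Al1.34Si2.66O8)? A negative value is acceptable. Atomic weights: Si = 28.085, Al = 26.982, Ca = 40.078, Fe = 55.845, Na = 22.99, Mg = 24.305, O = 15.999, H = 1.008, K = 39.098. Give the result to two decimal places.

First mineral: 84.255 g Si in 480.649 g formula = 17.53 wt% Si.
Second mineral: 74.706 g Si in 267.654 g formula = 27.91 wt% Si.
17.53% − 27.91% gives a difference of -10.38 percentage points.

-10.38 percentage points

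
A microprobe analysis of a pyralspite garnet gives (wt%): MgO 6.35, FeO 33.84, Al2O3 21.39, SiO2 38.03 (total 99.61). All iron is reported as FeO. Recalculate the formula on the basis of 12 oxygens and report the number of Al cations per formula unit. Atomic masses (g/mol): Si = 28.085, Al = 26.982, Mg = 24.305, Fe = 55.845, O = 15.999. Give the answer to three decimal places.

MgO: 6.35/40.304 = 0.15755 mol → 0.15755 mol Mg, 0.15755 mol O.
FeO: 33.84/71.844 = 0.47102 mol → 0.47102 mol Fe, 0.47102 mol O.
Al2O3: 21.39/101.961 = 0.20979 mol → 0.41958 mol Al, 0.62937 mol O.
SiO2: 38.03/60.083 = 0.63296 mol → 0.63296 mol Si, 1.26592 mol O.
Total oxygen = 2.52386 mol. Normalization factor = 12/2.52386 = 4.75462.
Al per 12 O = 0.41958 × 4.75462 = 1.995.

1.995 Al apfu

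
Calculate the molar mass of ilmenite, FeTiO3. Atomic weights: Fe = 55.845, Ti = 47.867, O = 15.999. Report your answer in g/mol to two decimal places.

151.71 g/mol

M = 1×55.845 + 1×47.867 + 3×15.999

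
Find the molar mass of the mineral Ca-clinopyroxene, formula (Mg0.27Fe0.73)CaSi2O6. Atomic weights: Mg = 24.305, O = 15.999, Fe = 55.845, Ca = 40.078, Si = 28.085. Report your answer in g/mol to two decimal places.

M = 0.27·24.305 + 0.73·55.845 + 1·40.078 + 2·28.085 + 6·15.999

239.57 g/mol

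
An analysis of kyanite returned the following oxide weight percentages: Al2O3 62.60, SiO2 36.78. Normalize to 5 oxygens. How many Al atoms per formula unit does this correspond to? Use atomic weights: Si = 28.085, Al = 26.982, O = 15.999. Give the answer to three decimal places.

Al2O3 (M=101.961): mol = 0.61396; Al = 1.22792, O = 1.84188.
SiO2 (M=60.083): mol = 0.61215; Si = 0.61215, O = 1.22430.
ΣO = 3.06618; factor = 5/ΣO = 1.63069.
Al apfu = 1.22792 × 1.63069 = 2.002.

2.002 Al apfu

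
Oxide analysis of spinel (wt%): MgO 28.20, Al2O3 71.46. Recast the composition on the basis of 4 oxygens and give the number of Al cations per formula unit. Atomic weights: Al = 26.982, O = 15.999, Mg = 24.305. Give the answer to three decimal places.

MgO (M=40.304): mol = 0.69968; Mg = 0.69968, O = 0.69968.
Al2O3 (M=101.961): mol = 0.70086; Al = 1.40172, O = 2.10258.
ΣO = 2.80226; factor = 4/ΣO = 1.42742.
Al apfu = 1.40172 × 1.42742 = 2.001.

2.001 Al apfu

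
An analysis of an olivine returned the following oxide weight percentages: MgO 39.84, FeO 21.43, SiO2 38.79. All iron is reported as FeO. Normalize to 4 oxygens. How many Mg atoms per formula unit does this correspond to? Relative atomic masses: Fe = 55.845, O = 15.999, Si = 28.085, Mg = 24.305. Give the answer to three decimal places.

1.534 Mg apfu

MgO (M=40.304): mol = 0.98849; Mg = 0.98849, O = 0.98849.
FeO (M=71.844): mol = 0.29829; Fe = 0.29829, O = 0.29829.
SiO2 (M=60.083): mol = 0.64561; Si = 0.64561, O = 1.29122.
ΣO = 2.57800; factor = 4/ΣO = 1.55159.
Mg apfu = 0.98849 × 1.55159 = 1.534.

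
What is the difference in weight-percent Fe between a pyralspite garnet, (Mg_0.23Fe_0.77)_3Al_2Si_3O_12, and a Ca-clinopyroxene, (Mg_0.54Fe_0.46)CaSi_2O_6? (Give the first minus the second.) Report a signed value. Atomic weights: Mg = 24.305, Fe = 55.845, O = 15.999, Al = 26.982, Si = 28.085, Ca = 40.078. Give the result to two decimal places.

Fe in (Mg_0.23Fe_0.77)_3Al_2Si_3O_12: molar mass 475.979 g/mol; 2.31×55.845 = 129.002 g → 27.10 wt%.
Fe in (Mg_0.54Fe_0.46)CaSi_2O_6: molar mass 231.055 g/mol; 0.46×55.845 = 25.689 g → 11.12 wt%.
Difference = 27.10 − 11.12 = 15.98 percentage points.

15.98 percentage points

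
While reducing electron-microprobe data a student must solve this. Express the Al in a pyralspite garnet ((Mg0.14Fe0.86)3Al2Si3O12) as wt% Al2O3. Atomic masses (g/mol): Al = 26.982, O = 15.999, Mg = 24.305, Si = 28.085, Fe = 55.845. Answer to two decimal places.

Molar mass of (Mg0.14Fe0.86)3Al2Si3O12 = 0.42*24.305 + 2.58*55.845 + 2*26.982 + 3*28.085 + 12*15.999 = 484.495 g/mol.
Each formula unit contains 2 Al, equivalent to 2/2 = 1.0000 mol Al2O3.
M(Al2O3) = 2×26.982 + 3×15.999 = 101.961 g/mol.
Mass of Al2O3 per formula unit = 1.0000 × 101.961 = 101.961 g.
Al2O3 wt% = 101.961 / 484.495 × 100 = 21.04%.

21.04 wt%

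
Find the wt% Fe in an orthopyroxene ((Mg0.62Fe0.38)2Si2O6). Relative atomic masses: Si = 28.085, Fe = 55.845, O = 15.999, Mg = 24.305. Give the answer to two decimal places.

18.88 wt%

Molar mass of (Mg0.62Fe0.38)2Si2O6: 1.24*24.305 + 0.76*55.845 + 2*28.085 + 6*15.999 = 224.744 g/mol.
Mass of Fe per formula unit: 0.76 × 55.845 = 42.442 g.
Weight fraction Fe = 42.442 / 224.744 = 0.1888.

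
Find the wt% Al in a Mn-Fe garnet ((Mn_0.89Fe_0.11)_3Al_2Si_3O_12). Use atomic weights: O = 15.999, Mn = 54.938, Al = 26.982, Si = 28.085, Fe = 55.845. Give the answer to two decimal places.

10.89 mass %

Molar mass of (Mn_0.89Fe_0.11)_3Al_2Si_3O_12: 2.67·54.938 + 0.33·55.845 + 2·26.982 + 3·28.085 + 12·15.999 = 495.320 g/mol.
Mass of Al per formula unit: 2 × 26.982 = 53.964 g.
Weight fraction Al = 53.964 / 495.320 = 0.1089.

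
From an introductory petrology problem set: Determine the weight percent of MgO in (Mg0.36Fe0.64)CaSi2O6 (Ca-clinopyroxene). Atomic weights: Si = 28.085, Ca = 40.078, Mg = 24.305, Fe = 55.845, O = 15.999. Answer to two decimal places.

6.13 wt%

Formula mass = 236.733 g/mol.
0.36 Mg → 0.3600 mol MgO per formula unit; M(MgO) = 40.304, so MgO mass = 14.509 g.
14.509/236.733 × 100 = 6.13 wt%.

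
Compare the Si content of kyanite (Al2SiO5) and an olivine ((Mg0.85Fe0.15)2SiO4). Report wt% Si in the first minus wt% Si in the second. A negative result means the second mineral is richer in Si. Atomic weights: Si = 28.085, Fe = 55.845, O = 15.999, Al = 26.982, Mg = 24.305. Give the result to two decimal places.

-1.37 percentage points

First mineral: 28.085 g Si in 162.044 g formula = 17.33 wt% Si.
Second mineral: 28.085 g Si in 150.153 g formula = 18.70 wt% Si.
17.33% − 18.70% gives a difference of -1.37 percentage points.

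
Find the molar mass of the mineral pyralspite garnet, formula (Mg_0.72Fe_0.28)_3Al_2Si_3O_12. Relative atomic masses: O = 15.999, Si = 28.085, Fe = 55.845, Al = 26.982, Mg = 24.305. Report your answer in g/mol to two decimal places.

429.62 g/mol

M = 2.16*24.305 + 0.84*55.845 + 2*26.982 + 3*28.085 + 12*15.999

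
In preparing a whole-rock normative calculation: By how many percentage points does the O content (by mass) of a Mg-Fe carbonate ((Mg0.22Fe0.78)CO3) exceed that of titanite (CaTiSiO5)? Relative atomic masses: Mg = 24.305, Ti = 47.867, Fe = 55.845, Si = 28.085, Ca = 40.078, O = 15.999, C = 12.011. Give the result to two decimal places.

3.26 percentage points

First mineral: 47.997 g O in 108.914 g formula = 44.07 wt% O.
Second mineral: 79.995 g O in 196.025 g formula = 40.81 wt% O.
44.07% − 40.81% gives a difference of 3.26 percentage points.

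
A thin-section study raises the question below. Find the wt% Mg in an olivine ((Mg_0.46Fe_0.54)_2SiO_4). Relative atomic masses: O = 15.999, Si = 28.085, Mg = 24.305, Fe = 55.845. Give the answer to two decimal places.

Molar mass of (Mg_0.46Fe_0.54)_2SiO_4: 0.92×24.305 + 1.08×55.845 + 1×28.085 + 4×15.999 = 174.754 g/mol.
Mass of Mg per formula unit: 0.92 × 24.305 = 22.361 g.
Weight fraction Mg = 22.361 / 174.754 = 0.1280.

12.80 mass %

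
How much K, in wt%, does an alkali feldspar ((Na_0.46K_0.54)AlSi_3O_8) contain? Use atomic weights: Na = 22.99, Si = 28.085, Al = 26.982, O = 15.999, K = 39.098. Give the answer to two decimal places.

M((Na_0.46K_0.54)AlSi_3O_8) = 270.917 g/mol.
K contributes 0.54 × 39.098 = 21.113 g per mole.
21.113/270.917 = 0.0779 → 7.79%.

7.79 wt%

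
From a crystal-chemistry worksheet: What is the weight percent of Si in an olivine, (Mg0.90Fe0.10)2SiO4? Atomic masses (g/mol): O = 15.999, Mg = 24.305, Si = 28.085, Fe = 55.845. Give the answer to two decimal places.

19.11 weight percent

Formula mass = 1.80*24.305 + 0.20*55.845 + 1*28.085 + 4*15.999 = 146.999 g/mol, of which 28.085 g is Si.
So Si makes up 28.085/146.999 = 0.1911 of the mass, i.e. 19.11%.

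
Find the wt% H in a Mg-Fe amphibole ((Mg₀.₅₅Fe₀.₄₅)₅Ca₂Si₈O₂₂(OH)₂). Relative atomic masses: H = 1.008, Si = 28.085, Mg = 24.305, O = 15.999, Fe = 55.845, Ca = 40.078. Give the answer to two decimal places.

0.23 mass %

Molar mass of (Mg₀.₅₅Fe₀.₄₅)₅Ca₂Si₈O₂₂(OH)₂: 2.75×24.305 + 2.25×55.845 + 2×40.078 + 8×28.085 + 24×15.999 + 2×1.008 = 883.318 g/mol.
Mass of H per formula unit: 2 × 1.008 = 2.016 g.
Weight fraction H = 2.016 / 883.318 = 0.0023.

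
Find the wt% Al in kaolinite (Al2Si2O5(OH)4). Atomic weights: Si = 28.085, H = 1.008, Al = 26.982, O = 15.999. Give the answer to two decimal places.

20.90 mass %

M(Al2Si2O5(OH)4) = 258.157 g/mol.
Al contributes 2 × 26.982 = 53.964 g per mole.
53.964/258.157 = 0.2090 → 20.90%.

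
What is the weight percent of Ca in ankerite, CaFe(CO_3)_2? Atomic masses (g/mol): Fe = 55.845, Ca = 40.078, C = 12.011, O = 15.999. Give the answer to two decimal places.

Molar mass of CaFe(CO_3)_2: 1*40.078 + 1*55.845 + 2*12.011 + 6*15.999 = 215.939 g/mol.
Mass of Ca per formula unit: 1 × 40.078 = 40.078 g.
Weight fraction Ca = 40.078 / 215.939 = 0.1856.

18.56 mass %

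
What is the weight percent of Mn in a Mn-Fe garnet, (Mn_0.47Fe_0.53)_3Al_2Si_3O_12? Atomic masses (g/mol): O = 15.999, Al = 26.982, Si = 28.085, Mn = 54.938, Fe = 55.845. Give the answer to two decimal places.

Molar mass of (Mn_0.47Fe_0.53)_3Al_2Si_3O_12: 1.41·54.938 + 1.59·55.845 + 2·26.982 + 3·28.085 + 12·15.999 = 496.463 g/mol.
Mass of Mn per formula unit: 1.41 × 54.938 = 77.463 g.
Weight fraction Mn = 77.463 / 496.463 = 0.1560.

15.60 wt%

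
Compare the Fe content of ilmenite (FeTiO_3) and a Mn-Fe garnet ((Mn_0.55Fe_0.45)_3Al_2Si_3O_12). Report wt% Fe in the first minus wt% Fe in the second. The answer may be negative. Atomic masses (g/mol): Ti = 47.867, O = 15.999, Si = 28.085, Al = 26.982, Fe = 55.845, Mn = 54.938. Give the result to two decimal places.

M(FeTiO_3) = 151.709 g/mol, so wt% Fe = 55.845/151.709 × 100 = 36.81%.
M((Mn_0.55Fe_0.45)_3Al_2Si_3O_12) = 496.245 g/mol, so wt% Fe = 75.391/496.245 × 100 = 15.19%.
36.81 − 15.19 = 21.62 pp.

21.62 percentage points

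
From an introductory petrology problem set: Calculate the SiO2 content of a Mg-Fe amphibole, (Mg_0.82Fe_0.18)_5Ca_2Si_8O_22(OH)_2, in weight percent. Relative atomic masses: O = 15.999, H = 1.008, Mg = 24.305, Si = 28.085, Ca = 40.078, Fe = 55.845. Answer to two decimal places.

M((Mg_0.82Fe_0.18)_5Ca_2Si_8O_22(OH)_2) = 840.739 g/mol; M(SiO2) = 60.083 g/mol.
Moles SiO2 per formula unit = 8 Si ÷ 1 = 8.0000.
SiO2 fraction = (8.0000 × 60.083) / 840.739 = 480.664/840.739 = 0.5717.

57.17 wt%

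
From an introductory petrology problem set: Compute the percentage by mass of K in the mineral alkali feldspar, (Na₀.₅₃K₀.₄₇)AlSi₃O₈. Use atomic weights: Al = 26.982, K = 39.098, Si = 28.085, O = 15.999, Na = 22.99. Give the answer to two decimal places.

Formula mass = 0.53*22.99 + 0.47*39.098 + 1*26.982 + 3*28.085 + 8*15.999 = 269.790 g/mol, of which 18.376 g is K.
So K makes up 18.376/269.790 = 0.0681 of the mass, i.e. 6.81%.

6.81 mass %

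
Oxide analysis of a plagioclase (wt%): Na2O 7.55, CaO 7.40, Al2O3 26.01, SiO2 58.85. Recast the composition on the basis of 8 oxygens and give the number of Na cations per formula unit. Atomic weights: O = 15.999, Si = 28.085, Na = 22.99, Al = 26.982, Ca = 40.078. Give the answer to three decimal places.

7.55 wt% Na2O ÷ 61.979 g/mol = 0.12182 mol, giving 0.24364 Na and 0.12182 O.
7.40 wt% CaO ÷ 56.077 g/mol = 0.13196 mol, giving 0.13196 Ca and 0.13196 O.
26.01 wt% Al2O3 ÷ 101.961 g/mol = 0.25510 mol, giving 0.51020 Al and 0.76530 O.
58.85 wt% SiO2 ÷ 60.083 g/mol = 0.97948 mol, giving 0.97948 Si and 1.95896 O.
Oxygen sums to 2.97804; scaling by 8/2.97804 = 2.68633 puts the formula on 8 O.
Na: 0.24364 × 2.68633 = 0.654 atoms per formula unit.

0.654 Na apfu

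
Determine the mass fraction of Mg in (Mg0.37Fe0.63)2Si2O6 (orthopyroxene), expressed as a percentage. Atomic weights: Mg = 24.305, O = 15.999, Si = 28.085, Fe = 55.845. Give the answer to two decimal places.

Molar mass of (Mg0.37Fe0.63)2Si2O6: 0.74·24.305 + 1.26·55.845 + 2·28.085 + 6·15.999 = 240.514 g/mol.
Mass of Mg per formula unit: 0.74 × 24.305 = 17.986 g.
Weight fraction Mg = 17.986 / 240.514 = 0.0748.

7.48 mass %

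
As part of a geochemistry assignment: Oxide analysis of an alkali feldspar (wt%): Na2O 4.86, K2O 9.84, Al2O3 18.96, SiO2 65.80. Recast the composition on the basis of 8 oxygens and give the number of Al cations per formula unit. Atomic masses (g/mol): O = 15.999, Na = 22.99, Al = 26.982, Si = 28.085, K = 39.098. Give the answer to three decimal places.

4.86 wt% Na2O ÷ 61.979 g/mol = 0.07841 mol, giving 0.15682 Na and 0.07841 O.
9.84 wt% K2O ÷ 94.195 g/mol = 0.10446 mol, giving 0.20892 K and 0.10446 O.
18.96 wt% Al2O3 ÷ 101.961 g/mol = 0.18595 mol, giving 0.37190 Al and 0.55785 O.
65.80 wt% SiO2 ÷ 60.083 g/mol = 1.09515 mol, giving 1.09515 Si and 2.19030 O.
Oxygen sums to 2.93102; scaling by 8/2.93102 = 2.72943 puts the formula on 8 O.
Al: 0.37190 × 2.72943 = 1.015 atoms per formula unit.

1.015 Al apfu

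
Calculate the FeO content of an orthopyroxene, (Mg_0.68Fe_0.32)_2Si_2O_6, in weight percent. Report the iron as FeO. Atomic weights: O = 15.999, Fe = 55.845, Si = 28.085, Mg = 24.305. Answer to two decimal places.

20.81 wt%

Molar mass of (Mg_0.68Fe_0.32)_2Si_2O_6 = 1.36*24.305 + 0.64*55.845 + 2*28.085 + 6*15.999 = 220.960 g/mol.
Each formula unit contains 0.64 Fe, equivalent to 0.64/1 = 0.6400 mol FeO.
M(FeO) = 1×55.845 + 1×15.999 = 71.844 g/mol.
Mass of FeO per formula unit = 0.6400 × 71.844 = 45.980 g.
FeO wt% = 45.980 / 220.960 × 100 = 20.81%.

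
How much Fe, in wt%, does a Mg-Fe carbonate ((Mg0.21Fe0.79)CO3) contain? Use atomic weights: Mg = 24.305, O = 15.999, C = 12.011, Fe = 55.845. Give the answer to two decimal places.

Molar mass of (Mg0.21Fe0.79)CO3: 0.21·24.305 + 0.79·55.845 + 1·12.011 + 3·15.999 = 109.230 g/mol.
Mass of Fe per formula unit: 0.79 × 55.845 = 44.118 g.
Weight fraction Fe = 44.118 / 109.230 = 0.4039.

40.39 wt%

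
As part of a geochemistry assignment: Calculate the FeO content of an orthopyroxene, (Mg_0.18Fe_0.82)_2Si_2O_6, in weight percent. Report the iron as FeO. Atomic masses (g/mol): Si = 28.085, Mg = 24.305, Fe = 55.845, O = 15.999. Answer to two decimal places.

46.66 wt%

M((Mg_0.18Fe_0.82)_2Si_2O_6) = 252.500 g/mol; M(FeO) = 71.844 g/mol.
Moles FeO per formula unit = 1.64 Fe ÷ 1 = 1.6400.
FeO fraction = (1.6400 × 71.844) / 252.500 = 117.824/252.500 = 0.4666.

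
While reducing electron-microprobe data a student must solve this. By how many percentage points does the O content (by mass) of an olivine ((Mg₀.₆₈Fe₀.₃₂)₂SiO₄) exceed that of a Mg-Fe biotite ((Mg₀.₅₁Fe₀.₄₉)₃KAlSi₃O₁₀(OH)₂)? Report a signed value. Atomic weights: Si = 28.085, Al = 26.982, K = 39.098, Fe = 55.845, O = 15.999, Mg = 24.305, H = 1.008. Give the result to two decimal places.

First mineral: 63.996 g O in 160.877 g formula = 39.78 wt% O.
Second mineral: 191.988 g O in 463.618 g formula = 41.41 wt% O.
39.78% − 41.41% gives a difference of -1.63 percentage points.

-1.63 percentage points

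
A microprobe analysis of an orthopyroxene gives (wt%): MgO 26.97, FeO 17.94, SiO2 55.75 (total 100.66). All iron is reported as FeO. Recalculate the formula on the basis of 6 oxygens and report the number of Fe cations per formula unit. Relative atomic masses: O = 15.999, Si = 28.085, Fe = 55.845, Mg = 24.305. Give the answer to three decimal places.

MgO: 26.97/40.304 = 0.66916 mol → 0.66916 mol Mg, 0.66916 mol O.
FeO: 17.94/71.844 = 0.24971 mol → 0.24971 mol Fe, 0.24971 mol O.
SiO2: 55.75/60.083 = 0.92788 mol → 0.92788 mol Si, 1.85576 mol O.
Total oxygen = 2.77463 mol. Normalization factor = 6/2.77463 = 2.16245.
Fe per 6 O = 0.24971 × 2.16245 = 0.540.

0.540 Fe apfu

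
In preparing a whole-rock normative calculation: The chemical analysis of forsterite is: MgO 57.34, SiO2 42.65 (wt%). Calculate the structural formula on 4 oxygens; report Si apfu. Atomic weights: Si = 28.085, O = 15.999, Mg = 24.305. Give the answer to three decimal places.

57.34 wt% MgO ÷ 40.304 g/mol = 1.42269 mol, giving 1.42269 Mg and 1.42269 O.
42.65 wt% SiO2 ÷ 60.083 g/mol = 0.70985 mol, giving 0.70985 Si and 1.41970 O.
Oxygen sums to 2.84239; scaling by 4/2.84239 = 1.40727 puts the formula on 4 O.
Si: 0.70985 × 1.40727 = 0.999 atoms per formula unit.

0.999 Si apfu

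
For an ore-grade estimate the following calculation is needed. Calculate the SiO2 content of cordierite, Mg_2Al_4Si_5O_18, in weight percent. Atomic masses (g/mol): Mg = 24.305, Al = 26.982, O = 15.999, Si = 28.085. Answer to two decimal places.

Molar mass of Mg_2Al_4Si_5O_18 = 2·24.305 + 4·26.982 + 5·28.085 + 18·15.999 = 584.945 g/mol.
Each formula unit contains 5 Si, equivalent to 5/1 = 5.0000 mol SiO2.
M(SiO2) = 1×28.085 + 2×15.999 = 60.083 g/mol.
Mass of SiO2 per formula unit = 5.0000 × 60.083 = 300.415 g.
SiO2 wt% = 300.415 / 584.945 × 100 = 51.36%.

51.36 wt%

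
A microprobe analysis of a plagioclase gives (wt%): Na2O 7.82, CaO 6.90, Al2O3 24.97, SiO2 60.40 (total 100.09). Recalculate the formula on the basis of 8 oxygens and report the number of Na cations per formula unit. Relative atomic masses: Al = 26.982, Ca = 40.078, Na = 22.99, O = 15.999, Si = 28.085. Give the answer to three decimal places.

7.82 wt% Na2O ÷ 61.979 g/mol = 0.12617 mol, giving 0.25234 Na and 0.12617 O.
6.90 wt% CaO ÷ 56.077 g/mol = 0.12305 mol, giving 0.12305 Ca and 0.12305 O.
24.97 wt% Al2O3 ÷ 101.961 g/mol = 0.24490 mol, giving 0.48980 Al and 0.73470 O.
60.40 wt% SiO2 ÷ 60.083 g/mol = 1.00528 mol, giving 1.00528 Si and 2.01056 O.
Oxygen sums to 2.99448; scaling by 8/2.99448 = 2.67158 puts the formula on 8 O.
Na: 0.25234 × 2.67158 = 0.674 atoms per formula unit.

0.674 Na apfu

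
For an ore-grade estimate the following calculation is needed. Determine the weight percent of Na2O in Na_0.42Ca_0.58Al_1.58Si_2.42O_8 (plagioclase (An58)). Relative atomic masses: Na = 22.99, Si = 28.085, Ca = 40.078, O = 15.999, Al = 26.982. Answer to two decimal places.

M(Na_0.42Ca_0.58Al_1.58Si_2.42O_8) = 271.490 g/mol; M(Na2O) = 61.979 g/mol.
Moles Na2O per formula unit = 0.42 Na ÷ 2 = 0.2100.
Na2O fraction = (0.2100 × 61.979) / 271.490 = 13.016/271.490 = 0.0479.

4.79 wt%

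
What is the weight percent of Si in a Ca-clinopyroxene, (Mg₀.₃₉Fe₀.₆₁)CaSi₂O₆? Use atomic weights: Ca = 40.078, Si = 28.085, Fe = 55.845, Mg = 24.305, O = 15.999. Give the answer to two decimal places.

Molar mass of (Mg₀.₃₉Fe₀.₆₁)CaSi₂O₆: 0.39×24.305 + 0.61×55.845 + 1×40.078 + 2×28.085 + 6×15.999 = 235.786 g/mol.
Mass of Si per formula unit: 2 × 28.085 = 56.170 g.
Weight fraction Si = 56.170 / 235.786 = 0.2382.

23.82 weight percent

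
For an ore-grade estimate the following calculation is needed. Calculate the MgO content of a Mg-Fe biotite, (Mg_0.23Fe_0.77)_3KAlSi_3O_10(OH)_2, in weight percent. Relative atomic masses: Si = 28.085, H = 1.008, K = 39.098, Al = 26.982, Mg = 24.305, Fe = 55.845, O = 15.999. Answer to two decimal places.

Molar mass of (Mg_0.23Fe_0.77)_3KAlSi_3O_10(OH)_2 = 0.69·24.305 + 2.31·55.845 + 1·39.098 + 1·26.982 + 3·28.085 + 12·15.999 + 2·1.008 = 490.111 g/mol.
Each formula unit contains 0.69 Mg, equivalent to 0.69/1 = 0.6900 mol MgO.
M(MgO) = 1×24.305 + 1×15.999 = 40.304 g/mol.
Mass of MgO per formula unit = 0.6900 × 40.304 = 27.810 g.
MgO wt% = 27.810 / 490.111 × 100 = 5.67%.

5.67 wt%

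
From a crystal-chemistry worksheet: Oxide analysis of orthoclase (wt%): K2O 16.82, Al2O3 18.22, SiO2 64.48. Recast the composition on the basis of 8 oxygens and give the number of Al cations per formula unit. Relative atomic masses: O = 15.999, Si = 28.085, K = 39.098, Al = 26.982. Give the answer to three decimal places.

K2O: 16.82/94.195 = 0.17857 mol → 0.35714 mol K, 0.17857 mol O.
Al2O3: 18.22/101.961 = 0.17870 mol → 0.35740 mol Al, 0.53610 mol O.
SiO2: 64.48/60.083 = 1.07318 mol → 1.07318 mol Si, 2.14636 mol O.
Total oxygen = 2.86103 mol. Normalization factor = 8/2.86103 = 2.79620.
Al per 8 O = 0.35740 × 2.79620 = 0.999.

0.999 Al apfu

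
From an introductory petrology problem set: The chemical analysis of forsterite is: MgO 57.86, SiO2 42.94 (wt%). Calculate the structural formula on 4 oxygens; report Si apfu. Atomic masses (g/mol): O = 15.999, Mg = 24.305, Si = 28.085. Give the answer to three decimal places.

0.998 Si apfu

57.86 wt% MgO ÷ 40.304 g/mol = 1.43559 mol, giving 1.43559 Mg and 1.43559 O.
42.94 wt% SiO2 ÷ 60.083 g/mol = 0.71468 mol, giving 0.71468 Si and 1.42936 O.
Oxygen sums to 2.86495; scaling by 4/2.86495 = 1.39618 puts the formula on 4 O.
Si: 0.71468 × 1.39618 = 0.998 atoms per formula unit.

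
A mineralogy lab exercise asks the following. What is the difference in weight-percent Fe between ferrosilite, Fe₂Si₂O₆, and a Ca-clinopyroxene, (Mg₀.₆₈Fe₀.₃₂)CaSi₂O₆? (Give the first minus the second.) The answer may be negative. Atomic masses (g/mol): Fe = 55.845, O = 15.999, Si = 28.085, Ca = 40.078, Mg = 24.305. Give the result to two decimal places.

34.45 percentage points

M(Fe₂Si₂O₆) = 263.854 g/mol, so wt% Fe = 111.690/263.854 × 100 = 42.33%.
M((Mg₀.₆₈Fe₀.₃₂)CaSi₂O₆) = 226.640 g/mol, so wt% Fe = 17.870/226.640 × 100 = 7.88%.
42.33 − 7.88 = 34.45 pp.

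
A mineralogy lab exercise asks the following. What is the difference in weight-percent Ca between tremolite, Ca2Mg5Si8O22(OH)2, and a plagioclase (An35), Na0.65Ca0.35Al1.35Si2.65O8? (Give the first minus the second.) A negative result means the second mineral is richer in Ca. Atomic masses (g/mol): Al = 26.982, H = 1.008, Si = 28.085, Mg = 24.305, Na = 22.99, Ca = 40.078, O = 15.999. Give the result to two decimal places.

M(Ca2Mg5Si8O22(OH)2) = 812.353 g/mol, so wt% Ca = 80.156/812.353 × 100 = 9.87%.
M(Na0.65Ca0.35Al1.35Si2.65O8) = 267.814 g/mol, so wt% Ca = 14.027/267.814 × 100 = 5.24%.
9.87 − 5.24 = 4.63 pp.

4.63 percentage points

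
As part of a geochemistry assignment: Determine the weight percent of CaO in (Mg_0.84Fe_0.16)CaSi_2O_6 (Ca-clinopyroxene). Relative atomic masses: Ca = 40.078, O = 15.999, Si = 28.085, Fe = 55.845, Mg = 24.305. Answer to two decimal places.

25.31 wt%

M((Mg_0.84Fe_0.16)CaSi_2O_6) = 221.593 g/mol; M(CaO) = 56.077 g/mol.
Moles CaO per formula unit = 1 Ca ÷ 1 = 1.0000.
CaO fraction = (1.0000 × 56.077) / 221.593 = 56.077/221.593 = 0.2531.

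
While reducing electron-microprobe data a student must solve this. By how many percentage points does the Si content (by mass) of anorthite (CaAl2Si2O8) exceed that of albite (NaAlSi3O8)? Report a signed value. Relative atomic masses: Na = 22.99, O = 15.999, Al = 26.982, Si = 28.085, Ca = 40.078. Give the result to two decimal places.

-11.94 percentage points

First mineral: 56.170 g Si in 278.204 g formula = 20.19 wt% Si.
Second mineral: 84.255 g Si in 262.219 g formula = 32.13 wt% Si.
20.19% − 32.13% gives a difference of -11.94 percentage points.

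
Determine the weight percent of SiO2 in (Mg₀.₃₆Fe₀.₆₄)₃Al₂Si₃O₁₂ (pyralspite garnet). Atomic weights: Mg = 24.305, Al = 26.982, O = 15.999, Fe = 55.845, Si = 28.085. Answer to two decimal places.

Molar mass of (Mg₀.₃₆Fe₀.₆₄)₃Al₂Si₃O₁₂ = 1.08×24.305 + 1.92×55.845 + 2×26.982 + 3×28.085 + 12×15.999 = 463.679 g/mol.
Each formula unit contains 3 Si, equivalent to 3/1 = 3.0000 mol SiO2.
M(SiO2) = 1×28.085 + 2×15.999 = 60.083 g/mol.
Mass of SiO2 per formula unit = 3.0000 × 60.083 = 180.249 g.
SiO2 wt% = 180.249 / 463.679 × 100 = 38.87%.

38.87 wt%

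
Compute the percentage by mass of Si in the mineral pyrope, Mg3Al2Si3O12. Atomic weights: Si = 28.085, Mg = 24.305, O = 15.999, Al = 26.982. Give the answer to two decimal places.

M(Mg3Al2Si3O12) = 403.122 g/mol.
Si contributes 3 × 28.085 = 84.255 g per mole.
84.255/403.122 = 0.2090 → 20.90%.

20.90 mass %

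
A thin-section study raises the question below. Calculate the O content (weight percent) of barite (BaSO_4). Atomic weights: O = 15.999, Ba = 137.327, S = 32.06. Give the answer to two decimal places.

27.42 weight percent

M(BaSO_4) = 233.383 g/mol.
O contributes 4 × 15.999 = 63.996 g per mole.
63.996/233.383 = 0.2742 → 27.42%.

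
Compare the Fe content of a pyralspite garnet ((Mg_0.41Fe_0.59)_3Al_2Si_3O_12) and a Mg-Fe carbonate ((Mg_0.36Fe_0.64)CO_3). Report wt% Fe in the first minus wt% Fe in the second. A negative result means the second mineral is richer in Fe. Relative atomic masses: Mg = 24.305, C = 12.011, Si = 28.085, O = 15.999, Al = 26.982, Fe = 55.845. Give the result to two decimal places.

Fe in (Mg_0.41Fe_0.59)_3Al_2Si_3O_12: molar mass 458.948 g/mol; 1.77×55.845 = 98.846 g → 21.54 wt%.
Fe in (Mg_0.36Fe_0.64)CO_3: molar mass 104.499 g/mol; 0.64×55.845 = 35.741 g → 34.20 wt%.
Difference = 21.54 − 34.20 = -12.66 percentage points.

-12.66 percentage points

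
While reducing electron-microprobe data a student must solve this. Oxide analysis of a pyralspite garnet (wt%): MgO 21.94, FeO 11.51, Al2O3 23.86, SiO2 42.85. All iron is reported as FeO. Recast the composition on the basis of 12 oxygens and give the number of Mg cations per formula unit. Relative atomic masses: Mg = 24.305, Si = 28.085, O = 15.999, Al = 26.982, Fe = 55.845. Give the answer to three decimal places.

2.306 Mg apfu

MgO (M=40.304): mol = 0.54436; Mg = 0.54436, O = 0.54436.
FeO (M=71.844): mol = 0.16021; Fe = 0.16021, O = 0.16021.
Al2O3 (M=101.961): mol = 0.23401; Al = 0.46802, O = 0.70203.
SiO2 (M=60.083): mol = 0.71318; Si = 0.71318, O = 1.42636.
ΣO = 2.83296; factor = 12/ΣO = 4.23585.
Mg apfu = 0.54436 × 4.23585 = 2.306.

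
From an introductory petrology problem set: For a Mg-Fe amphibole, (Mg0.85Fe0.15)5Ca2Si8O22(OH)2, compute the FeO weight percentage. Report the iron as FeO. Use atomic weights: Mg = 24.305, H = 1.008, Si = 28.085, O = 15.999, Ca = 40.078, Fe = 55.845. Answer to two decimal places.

6.45 wt%

M((Mg0.85Fe0.15)5Ca2Si8O22(OH)2) = 836.008 g/mol; M(FeO) = 71.844 g/mol.
Moles FeO per formula unit = 0.75 Fe ÷ 1 = 0.7500.
FeO fraction = (0.7500 × 71.844) / 836.008 = 53.883/836.008 = 0.0645.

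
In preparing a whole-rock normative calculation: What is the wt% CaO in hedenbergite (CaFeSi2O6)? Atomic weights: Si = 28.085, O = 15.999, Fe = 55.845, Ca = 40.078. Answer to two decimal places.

M(CaFeSi2O6) = 248.087 g/mol; M(CaO) = 56.077 g/mol.
Moles CaO per formula unit = 1 Ca ÷ 1 = 1.0000.
CaO fraction = (1.0000 × 56.077) / 248.087 = 56.077/248.087 = 0.2260.

22.60 wt%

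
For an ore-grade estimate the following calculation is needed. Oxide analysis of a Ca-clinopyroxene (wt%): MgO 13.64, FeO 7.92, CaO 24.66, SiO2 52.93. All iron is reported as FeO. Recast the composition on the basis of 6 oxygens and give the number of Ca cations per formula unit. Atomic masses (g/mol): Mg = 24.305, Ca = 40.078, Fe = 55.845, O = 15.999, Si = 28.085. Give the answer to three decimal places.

13.64 wt% MgO ÷ 40.304 g/mol = 0.33843 mol, giving 0.33843 Mg and 0.33843 O.
7.92 wt% FeO ÷ 71.844 g/mol = 0.11024 mol, giving 0.11024 Fe and 0.11024 O.
24.66 wt% CaO ÷ 56.077 g/mol = 0.43975 mol, giving 0.43975 Ca and 0.43975 O.
52.93 wt% SiO2 ÷ 60.083 g/mol = 0.88095 mol, giving 0.88095 Si and 1.76190 O.
Oxygen sums to 2.65032; scaling by 6/2.65032 = 2.26388 puts the formula on 6 O.
Ca: 0.43975 × 2.26388 = 0.996 atoms per formula unit.

0.996 Ca apfu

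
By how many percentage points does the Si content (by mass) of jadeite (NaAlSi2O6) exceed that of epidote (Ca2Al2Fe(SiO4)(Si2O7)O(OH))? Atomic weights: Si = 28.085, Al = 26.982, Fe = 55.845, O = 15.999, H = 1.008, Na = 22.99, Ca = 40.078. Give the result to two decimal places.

10.35 percentage points

M(NaAlSi2O6) = 202.136 g/mol, so wt% Si = 56.170/202.136 × 100 = 27.79%.
M(Ca2Al2Fe(SiO4)(Si2O7)O(OH)) = 483.215 g/mol, so wt% Si = 84.255/483.215 × 100 = 17.44%.
27.79 − 17.44 = 10.35 pp.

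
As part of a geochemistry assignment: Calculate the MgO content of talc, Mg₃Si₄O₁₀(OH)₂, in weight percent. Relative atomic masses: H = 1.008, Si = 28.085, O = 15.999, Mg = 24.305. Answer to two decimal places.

Molar mass of Mg₃Si₄O₁₀(OH)₂ = 3*24.305 + 4*28.085 + 12*15.999 + 2*1.008 = 379.259 g/mol.
Each formula unit contains 3 Mg, equivalent to 3/1 = 3.0000 mol MgO.
M(MgO) = 1×24.305 + 1×15.999 = 40.304 g/mol.
Mass of MgO per formula unit = 3.0000 × 40.304 = 120.912 g.
MgO wt% = 120.912 / 379.259 × 100 = 31.88%.

31.88 wt%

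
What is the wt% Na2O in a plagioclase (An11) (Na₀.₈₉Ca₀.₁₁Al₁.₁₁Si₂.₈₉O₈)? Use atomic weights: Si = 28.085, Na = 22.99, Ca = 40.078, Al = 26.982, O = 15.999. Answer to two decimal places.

Formula mass = 263.977 g/mol.
0.89 Na → 0.4450 mol Na2O per formula unit; M(Na2O) = 61.979, so Na2O mass = 27.581 g.
27.581/263.977 × 100 = 10.45 wt%.

10.45 wt%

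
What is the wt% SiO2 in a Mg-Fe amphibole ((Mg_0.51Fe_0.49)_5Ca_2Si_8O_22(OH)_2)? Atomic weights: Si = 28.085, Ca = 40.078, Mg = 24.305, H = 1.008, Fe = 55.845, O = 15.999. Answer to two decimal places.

54.03 wt%

Molar mass of (Mg_0.51Fe_0.49)_5Ca_2Si_8O_22(OH)_2 = 2.55·24.305 + 2.45·55.845 + 2·40.078 + 8·28.085 + 24·15.999 + 2·1.008 = 889.626 g/mol.
Each formula unit contains 8 Si, equivalent to 8/1 = 8.0000 mol SiO2.
M(SiO2) = 1×28.085 + 2×15.999 = 60.083 g/mol.
Mass of SiO2 per formula unit = 8.0000 × 60.083 = 480.664 g.
SiO2 wt% = 480.664 / 889.626 × 100 = 54.03%.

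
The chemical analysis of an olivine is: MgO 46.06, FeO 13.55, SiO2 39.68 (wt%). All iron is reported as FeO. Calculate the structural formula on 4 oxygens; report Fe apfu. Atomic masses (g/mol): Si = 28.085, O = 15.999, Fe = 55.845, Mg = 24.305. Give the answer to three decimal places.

46.06 wt% MgO ÷ 40.304 g/mol = 1.14281 mol, giving 1.14281 Mg and 1.14281 O.
13.55 wt% FeO ÷ 71.844 g/mol = 0.18860 mol, giving 0.18860 Fe and 0.18860 O.
39.68 wt% SiO2 ÷ 60.083 g/mol = 0.66042 mol, giving 0.66042 Si and 1.32084 O.
Oxygen sums to 2.65225; scaling by 4/2.65225 = 1.50815 puts the formula on 4 O.
Fe: 0.18860 × 1.50815 = 0.284 atoms per formula unit.

0.284 Fe apfu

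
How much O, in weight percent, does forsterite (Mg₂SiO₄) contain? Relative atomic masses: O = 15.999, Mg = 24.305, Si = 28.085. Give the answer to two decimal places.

M(Mg₂SiO₄) = 140.691 g/mol.
O contributes 4 × 15.999 = 63.996 g per mole.
63.996/140.691 = 0.4549 → 45.49%.

45.49 weight percent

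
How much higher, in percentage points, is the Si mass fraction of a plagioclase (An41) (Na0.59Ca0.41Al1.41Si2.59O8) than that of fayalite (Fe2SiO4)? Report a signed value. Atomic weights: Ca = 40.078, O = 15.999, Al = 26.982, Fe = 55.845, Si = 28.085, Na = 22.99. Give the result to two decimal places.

M(Na0.59Ca0.41Al1.41Si2.59O8) = 268.773 g/mol, so wt% Si = 72.740/268.773 × 100 = 27.06%.
M(Fe2SiO4) = 203.771 g/mol, so wt% Si = 28.085/203.771 × 100 = 13.78%.
27.06 − 13.78 = 13.28 pp.

13.28 percentage points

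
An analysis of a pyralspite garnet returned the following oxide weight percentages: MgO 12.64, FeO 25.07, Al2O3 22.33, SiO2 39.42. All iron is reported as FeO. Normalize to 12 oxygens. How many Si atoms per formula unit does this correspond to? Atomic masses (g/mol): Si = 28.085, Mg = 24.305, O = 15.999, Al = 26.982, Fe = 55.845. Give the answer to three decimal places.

2.992 Si apfu

12.64 wt% MgO ÷ 40.304 g/mol = 0.31362 mol, giving 0.31362 Mg and 0.31362 O.
25.07 wt% FeO ÷ 71.844 g/mol = 0.34895 mol, giving 0.34895 Fe and 0.34895 O.
22.33 wt% Al2O3 ÷ 101.961 g/mol = 0.21901 mol, giving 0.43802 Al and 0.65703 O.
39.42 wt% SiO2 ÷ 60.083 g/mol = 0.65609 mol, giving 0.65609 Si and 1.31218 O.
Oxygen sums to 2.63178; scaling by 12/2.63178 = 4.55965 puts the formula on 12 O.
Si: 0.65609 × 4.55965 = 2.992 atoms per formula unit.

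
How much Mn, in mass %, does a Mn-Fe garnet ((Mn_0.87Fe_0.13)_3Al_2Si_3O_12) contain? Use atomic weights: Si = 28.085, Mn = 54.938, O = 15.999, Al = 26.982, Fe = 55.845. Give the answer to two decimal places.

M((Mn_0.87Fe_0.13)_3Al_2Si_3O_12) = 495.375 g/mol.
Mn contributes 2.61 × 54.938 = 143.388 g per mole.
143.388/495.375 = 0.2895 → 28.95%.

28.95 mass %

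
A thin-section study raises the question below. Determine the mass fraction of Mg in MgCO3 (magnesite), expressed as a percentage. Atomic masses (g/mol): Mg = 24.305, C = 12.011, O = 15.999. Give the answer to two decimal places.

Formula mass = 1·24.305 + 1·12.011 + 3·15.999 = 84.313 g/mol, of which 24.305 g is Mg.
So Mg makes up 24.305/84.313 = 0.2883 of the mass, i.e. 28.83%.

28.83 weight percent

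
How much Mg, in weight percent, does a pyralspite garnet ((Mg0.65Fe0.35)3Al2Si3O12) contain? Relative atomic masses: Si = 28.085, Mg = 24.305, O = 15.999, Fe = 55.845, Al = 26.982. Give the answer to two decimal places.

Formula mass = 1.95·24.305 + 1.05·55.845 + 2·26.982 + 3·28.085 + 12·15.999 = 436.239 g/mol, of which 47.395 g is Mg.
So Mg makes up 47.395/436.239 = 0.1086 of the mass, i.e. 10.86%.

10.86 weight percent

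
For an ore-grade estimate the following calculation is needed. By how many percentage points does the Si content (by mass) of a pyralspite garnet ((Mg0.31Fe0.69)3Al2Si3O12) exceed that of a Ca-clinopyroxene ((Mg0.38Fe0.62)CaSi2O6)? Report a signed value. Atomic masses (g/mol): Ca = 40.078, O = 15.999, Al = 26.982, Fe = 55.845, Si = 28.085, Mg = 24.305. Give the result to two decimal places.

First mineral: 84.255 g Si in 468.410 g formula = 17.99 wt% Si.
Second mineral: 56.170 g Si in 236.102 g formula = 23.79 wt% Si.
17.99% − 23.79% gives a difference of -5.80 percentage points.

-5.80 percentage points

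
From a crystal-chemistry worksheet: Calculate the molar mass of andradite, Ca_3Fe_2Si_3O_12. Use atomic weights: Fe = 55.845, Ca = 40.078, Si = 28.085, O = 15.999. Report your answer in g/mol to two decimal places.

508.17 g/mol

The formula mass is the sum 3(40.078) + 2(55.845) + 3(28.085) + 12(15.999).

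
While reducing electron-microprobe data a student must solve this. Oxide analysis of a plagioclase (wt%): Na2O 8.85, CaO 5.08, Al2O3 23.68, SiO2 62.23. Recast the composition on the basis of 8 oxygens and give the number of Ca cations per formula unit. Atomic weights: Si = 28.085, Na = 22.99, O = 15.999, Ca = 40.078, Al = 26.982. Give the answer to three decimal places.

0.241 Ca apfu

Na2O: 8.85/61.979 = 0.14279 mol → 0.28558 mol Na, 0.14279 mol O.
CaO: 5.08/56.077 = 0.09059 mol → 0.09059 mol Ca, 0.09059 mol O.
Al2O3: 23.68/101.961 = 0.23225 mol → 0.46450 mol Al, 0.69675 mol O.
SiO2: 62.23/60.083 = 1.03573 mol → 1.03573 mol Si, 2.07146 mol O.
Total oxygen = 3.00159 mol. Normalization factor = 8/3.00159 = 2.66525.
Ca per 8 O = 0.09059 × 2.66525 = 0.241.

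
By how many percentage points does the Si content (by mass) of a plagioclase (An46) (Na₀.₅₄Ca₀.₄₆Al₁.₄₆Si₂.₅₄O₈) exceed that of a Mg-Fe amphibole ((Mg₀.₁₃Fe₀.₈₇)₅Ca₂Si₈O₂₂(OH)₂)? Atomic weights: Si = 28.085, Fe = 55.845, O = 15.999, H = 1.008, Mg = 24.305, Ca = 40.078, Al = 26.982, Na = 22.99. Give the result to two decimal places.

2.80 percentage points

Si in Na₀.₅₄Ca₀.₄₆Al₁.₄₆Si₂.₅₄O₈: molar mass 269.572 g/mol; 2.54×28.085 = 71.336 g → 26.46 wt%.
Si in (Mg₀.₁₃Fe₀.₈₇)₅Ca₂Si₈O₂₂(OH)₂: molar mass 949.552 g/mol; 8×28.085 = 224.680 g → 23.66 wt%.
Difference = 26.46 − 23.66 = 2.80 percentage points.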